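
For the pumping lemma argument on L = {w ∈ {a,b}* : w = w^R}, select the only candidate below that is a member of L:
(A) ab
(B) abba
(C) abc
(B) abba

The pumping lemma is applied to a string s that lies in L, so first check membership of each option:
- (A) ab reversed is ba ≠ ab, so it is not a palindrome and is not in L ✗
- (B) abba reversed is abba, the same string, so it is a palindrome and is in L ✓
- (C) abc reversed is cba ≠ abc, so it is not a palindrome and is not in L ✗

Only (B) abba is in L, so it is the only candidate that could play the role of s.
(In a complete proof one picks s in terms of the pumping length p so that |s| ≥ p is guaranteed; a fixed string like abba illustrates the shape of such an s.)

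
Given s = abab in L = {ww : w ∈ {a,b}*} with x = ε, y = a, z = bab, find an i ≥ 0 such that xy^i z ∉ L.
i = 0

xy⁰z = ε · ε · bab = bab; bab has odd length 3, so it cannot be written as ww and is not in L.
(Other choices also work, e.g. i = 2, 3; only i = 1 is guaranteed to stay in L since xy¹z = s.)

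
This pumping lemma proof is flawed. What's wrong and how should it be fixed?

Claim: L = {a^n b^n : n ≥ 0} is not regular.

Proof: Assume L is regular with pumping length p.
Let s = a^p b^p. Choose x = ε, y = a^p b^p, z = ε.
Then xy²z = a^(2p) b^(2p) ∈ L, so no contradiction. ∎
Error: The decomposition violates |xy| ≤ p. With y = a^p b^p, |xy| = |y| = 2p > p. (The proof also miscomputes xy²z, which would be a^p b^p a^p b^p rather than a^(2p) b^(2p), and it wrongly treats one harmless decomposition as settling the matter — the prover does not get to choose the decomposition.)

Correction: The pumping lemma requires |xy| ≤ p, and the argument must handle every decomposition satisfying |xy| ≤ p, |y| ≥ 1. Since s starts with p a's, any such y consists only of a's, say y = a^k with k ≥ 1. Then xy²z = a^(p+k) b^p has unequal numbers of a's and b's, so xy²z ∉ L — the required contradiction.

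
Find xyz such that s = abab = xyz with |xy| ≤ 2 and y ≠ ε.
x = '', y = 'ab', z = 'ab'

For s = abab and p = 2, one valid decomposition is:
- x = '' (length 0)
- y = 'ab' (length 2)
- z = 'ab' (length 2)

Verification:
- xyz = '' + 'ab' + 'ab' = abab ✓
- |xy| = 2 ≤ 2 ✓
- |y| = 2 > 0 ✓

All pumping lemma constraints are satisfied.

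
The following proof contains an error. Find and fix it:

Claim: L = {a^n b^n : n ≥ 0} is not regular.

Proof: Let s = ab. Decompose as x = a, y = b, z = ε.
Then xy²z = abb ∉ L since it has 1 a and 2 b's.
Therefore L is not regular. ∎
Error: The string s = ab might be shorter than the pumping length p.

Correction: Choose s = a^p b^p to ensure |s| ≥ p. Also, the decomposition is wrong: with |xy| ≤ p, y cannot include b's when s starts with p a's.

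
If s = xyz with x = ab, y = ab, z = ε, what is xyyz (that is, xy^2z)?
ababab

Given x = 'ab', y = 'ab', z = '' and i = 2:

xy^2z = x + y·y·...·y (2 times) + z
       = 'ab' + 'ab'^2 + ''
       = 'ab' + 'abab' + ''
       = 'ababab'

The pumped string is 'ababab' with length 6.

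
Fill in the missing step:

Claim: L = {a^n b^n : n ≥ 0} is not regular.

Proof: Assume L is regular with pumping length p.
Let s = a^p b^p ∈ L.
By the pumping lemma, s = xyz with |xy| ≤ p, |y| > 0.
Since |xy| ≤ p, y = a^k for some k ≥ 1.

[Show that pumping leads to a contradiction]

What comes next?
Consider xy²z = a^(p+k) b^p.

Since k ≥ 1, we have p + k > p.
So xy²z has more a's than b's: (p+k) a's vs p b's.
This means xy²z ∉ L because a^n b^n requires equal counts.

This contradicts the pumping lemma which states xy²z ∈ L.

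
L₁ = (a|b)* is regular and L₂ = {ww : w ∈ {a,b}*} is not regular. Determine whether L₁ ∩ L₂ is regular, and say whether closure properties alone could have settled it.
No — L₁ ∩ L₂ is not regular.

(a|b)* is all strings over {a,b}, so L₁ ∩ L₂ = {ww : w ∈ {a,b}*} = L₂ itself, which is not regular (pump s = a^p b a^p b).

Note that the bare facts "L₁ regular, L₂ non-regular" do not settle the question by themselves: the closure of regular languages under ∪, ∩, complement and difference applies only when BOTH operands are regular. With a non-regular operand the result can come out regular or non-regular depending on the specific languages, so one has to work out L₁ ∩ L₂ for this particular pair, as above.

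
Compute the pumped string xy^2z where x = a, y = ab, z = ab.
aababab

Given x = 'a', y = 'ab', z = 'ab' and i = 2:

xy^2z = x + y·y·...·y (2 times) + z
       = 'a' + 'ab'^2 + 'ab'
       = 'a' + 'abab' + 'ab'
       = 'aababab'

The pumped string is 'aababab' with length 7.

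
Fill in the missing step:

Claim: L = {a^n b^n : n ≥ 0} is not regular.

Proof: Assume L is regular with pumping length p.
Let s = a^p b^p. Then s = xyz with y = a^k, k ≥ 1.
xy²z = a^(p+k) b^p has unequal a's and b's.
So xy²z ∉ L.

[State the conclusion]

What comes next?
This contradicts the pumping lemma for regular languages,
which guarantees xy^i z ∈ L for all i ≥ 0.

Since our assumption that L is regular leads to a contradiction,
we conclude that L = {a^n b^n : n ≥ 0} is NOT regular. ∎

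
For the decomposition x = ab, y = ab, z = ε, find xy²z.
ababab

Given x = 'ab', y = 'ab', z = '' and i = 2:

xy^2z = x + y·y·...·y (2 times) + z
       = 'ab' + 'ab'^2 + ''
       = 'ab' + 'abab' + ''
       = 'ababab'

The pumped string is 'ababab' with length 6.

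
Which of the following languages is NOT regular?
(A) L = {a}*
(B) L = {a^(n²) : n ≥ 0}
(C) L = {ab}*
(B) {a^(n²) : n ≥ 0}

(B) L = {a^(n²) : n ≥ 0} is NOT regular.

The pumping lemma can be used to prove this:
After pumping, length is no longer a perfect square

The other languages are regular because they can be recognized by finite automata.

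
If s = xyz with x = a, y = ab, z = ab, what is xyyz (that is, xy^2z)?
aababab

Given x = 'a', y = 'ab', z = 'ab' and i = 2:

xy^2z = x + y·y·...·y (2 times) + z
       = 'a' + 'ab'^2 + 'ab'
       = 'a' + 'abab' + 'ab'
       = 'aababab'

The pumped string is 'aababab' with length 7.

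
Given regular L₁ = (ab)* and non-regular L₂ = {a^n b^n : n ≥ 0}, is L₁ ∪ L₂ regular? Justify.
No — L₁ ∪ L₂ is not regular.

Let U = (ab)* ∪ {a^n b^n}. If U were regular, then U ∩ aa*bb* would be regular (closure under intersection with a regular language). But (ab)* ∩ aa*bb* = {ab} and {a^n b^n} ∩ aa*bb* = {a^n b^n : n ≥ 1}, so U ∩ aa*bb* = {a^n b^n : n ≥ 1}, which is not regular. Hence U is not regular.

Note that the bare facts "L₁ regular, L₂ non-regular" do not settle the question by themselves: the closure of regular languages under ∪, ∩, complement and difference applies only when BOTH operands are regular. With a non-regular operand the result can come out regular or non-regular depending on the specific languages, so one has to work out L₁ ∪ L₂ for this particular pair, as above.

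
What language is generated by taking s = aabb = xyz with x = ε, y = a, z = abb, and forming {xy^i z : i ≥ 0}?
{xy^i z : i ≥ 0} = {a^(i+1) b^2 : i ≥ 0} = {abb, aabb, aaabb, ...}

With x = ε, y = a, z = abb: Starting with aabb and pumping the first 'a' (z = abb keeps the second 'a'), we get strings with i+1 a's followed by 2 b's for i = 0, 1, 2, ...; note bb is not produced because z always contributes one a.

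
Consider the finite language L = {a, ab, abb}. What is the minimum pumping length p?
p = 4

For a finite language L, the pumping lemma holds vacuously if p > max|s| for s ∈ L.

The longest string in L = {a, ab, abb} has length 3.
If p = 4, then no string s ∈ L has |s| ≥ p, so the condition is vacuously true.

The minimum pumping length is p = 4.

Why no smaller p works: for any p ≤ 3, the longest string s ∈ L has |s| = 3 ≥ p, so it would
have to be pumpable; but pumping up (i = 2, 3, ...) produces ever longer strings, which cannot all lie in the
finite language L. So the pumping property fails for every p ≤ 3.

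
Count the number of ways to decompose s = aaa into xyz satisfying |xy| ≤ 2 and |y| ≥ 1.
3

For s = 'aaa' with pumping length p = 2:

Constraints: |xy| ≤ 2, |y| > 0

Valid decompositions (|xy| ≤ p, |y| ≥ 1):
  • x='', y='a', z='aa'
  • x='a', y='a', z='a'
  • x='', y='aa', z='a'

Total count: 3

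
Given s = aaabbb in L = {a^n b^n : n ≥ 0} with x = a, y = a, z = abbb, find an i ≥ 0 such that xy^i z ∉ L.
i = 0

xy⁰z = a · ε · abbb = aabbb; aabbb has 2 a's and 3 b's; 2 ≠ 3, so it is not in L.
(Other choices also work, e.g. i = 2, 3; only i = 1 is guaranteed to stay in L since xy¹z = s.)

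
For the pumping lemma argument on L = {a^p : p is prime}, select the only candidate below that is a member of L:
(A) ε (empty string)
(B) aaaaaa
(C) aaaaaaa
(C) aaaaaaa

The pumping lemma is applied to a string s that lies in L, so first check membership of each option:
- (A) ε has length 0, which is not prime, so it is not in L ✗
- (B) aaaaaa has length 6 = 2 × 3, which is not prime, so it is not in L ✗
- (C) aaaaaaa has length 7, which is prime, so it is in L ✓

Only (C) aaaaaaa is in L, so it is the only candidate that could play the role of s.
(In a complete proof one picks s in terms of the pumping length p so that |s| ≥ p is guaranteed; a fixed string like aaaaaaa illustrates the shape of such an s.)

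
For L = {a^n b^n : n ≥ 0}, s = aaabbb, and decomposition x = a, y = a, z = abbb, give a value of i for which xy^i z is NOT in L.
i = 0

xy⁰z = a · ε · abbb = aabbb; aabbb has 2 a's and 3 b's; 2 ≠ 3, so it is not in L.
(Other choices also work, e.g. i = 2, 3; only i = 1 is guaranteed to stay in L since xy¹z = s.)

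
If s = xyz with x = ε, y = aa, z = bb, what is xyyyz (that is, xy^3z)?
aaaaaabb

Given x = '', y = 'aa', z = 'bb' and i = 3:

xy^3z = x + y·y·...·y (3 times) + z
       = '' + 'aa'^3 + 'bb'
       = '' + 'aaaaaa' + 'bb'
       = 'aaaaaabb'

The pumped string is 'aaaaaabb' with length 8.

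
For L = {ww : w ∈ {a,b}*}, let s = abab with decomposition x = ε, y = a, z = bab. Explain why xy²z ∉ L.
xy²z = aabab ∉ L

Pumping with i = 2 replaces y = a by y² = aa:
- Original: s = xyz = abab; abab splits into halves ab · ab, which are equal, so it is in L (w = ab)
- Pumped: xy²z = ε · aa · bab = aabab
- aabab has odd length 5, so it cannot be written as ww and is not in L

The pumping lemma would require xy²z ∈ L, so this decomposition yields a contradiction.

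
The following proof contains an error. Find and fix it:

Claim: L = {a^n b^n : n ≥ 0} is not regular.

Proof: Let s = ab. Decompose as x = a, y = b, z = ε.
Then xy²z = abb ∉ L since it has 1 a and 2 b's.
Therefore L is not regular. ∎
Error: The string s = ab might be shorter than the pumping length p.

Correction: Choose s = a^p b^p to ensure |s| ≥ p. Also, the decomposition is wrong: with |xy| ≤ p, y cannot include b's when s starts with p a's.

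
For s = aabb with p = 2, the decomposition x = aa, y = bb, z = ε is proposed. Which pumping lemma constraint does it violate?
Violated: |xy| ≤ p

The decomposition x = aa, y = bb, z = ε for s = aabb with p = 2
violates the constraint: |xy| ≤ p

|xy| = |aabb| = 4 > 2 = p. The decomposition puts too many characters in xy.

Pumping lemma constraints:
1. xyz = s (decomposition is valid)
2. |xy| ≤ p
3. |y| > 0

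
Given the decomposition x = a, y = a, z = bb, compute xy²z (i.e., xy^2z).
aaabb

Given x = 'a', y = 'a', z = 'bb' and i = 2:

xy^2z = x + y·y·...·y (2 times) + z
       = 'a' + 'a'^2 + 'bb'
       = 'a' + 'aa' + 'bb'
       = 'aaabb'

The pumped string is 'aaabb' with length 5.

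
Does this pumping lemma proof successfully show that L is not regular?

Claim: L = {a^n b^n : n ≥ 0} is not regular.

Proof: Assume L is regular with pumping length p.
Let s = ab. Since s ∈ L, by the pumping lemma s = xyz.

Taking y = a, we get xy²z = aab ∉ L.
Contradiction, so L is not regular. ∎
The proof is INCORRECT.

Error: The string s = ab may be shorter than p.
The pumping lemma only applies to strings with |s| ≥ p, and p is not under our control.
We must choose s in terms of p, e.g. s = a^p b^p, to ensure |s| ≥ p.
(The proof also fixes one particular y; a valid argument must handle every decomposition with |xy| ≤ p and |y| ≥ 1 — for s = a^p b^p this forces y = a^k, and then xy²z = a^(p+k) b^p ∉ L.)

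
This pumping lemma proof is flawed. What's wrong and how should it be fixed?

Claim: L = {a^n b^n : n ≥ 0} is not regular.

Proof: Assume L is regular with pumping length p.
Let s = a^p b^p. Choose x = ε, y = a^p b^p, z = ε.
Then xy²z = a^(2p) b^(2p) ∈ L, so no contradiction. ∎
Error: The decomposition violates |xy| ≤ p. With y = a^p b^p, |xy| = |y| = 2p > p. (The proof also miscomputes xy²z, which would be a^p b^p a^p b^p rather than a^(2p) b^(2p), and it wrongly treats one harmless decomposition as settling the matter — the prover does not get to choose the decomposition.)

Correction: The pumping lemma requires |xy| ≤ p, and the argument must handle every decomposition satisfying |xy| ≤ p, |y| ≥ 1. Since s starts with p a's, any such y consists only of a's, say y = a^k with k ≥ 1. Then xy²z = a^(p+k) b^p has unequal numbers of a's and b's, so xy²z ∉ L — the required contradiction.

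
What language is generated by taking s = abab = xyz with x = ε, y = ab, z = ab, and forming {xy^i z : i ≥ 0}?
{xy^i z : i ≥ 0} = {(ab)^(i+1) : i ≥ 0} = {ab, abab, ababab, ...}

With x = ε, y = ab, z = ab: Pumping 'ab' gives strings of alternating a's and b's.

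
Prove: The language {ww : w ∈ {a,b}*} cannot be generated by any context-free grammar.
Assume for contradiction that L is context-free, and let p ≥ 1 be the pumping length given by the pumping lemma for CFLs.
Choose s = a^p b^p a^p b^p. Then s ∈ L (take w = a^p b^p) and |s| = 4p ≥ p.
By the CFL pumping lemma, s = uvxyz for some u, v, x, y, z with |vxy| ≤ p, |vy| ≥ 1, and uv^i xy^i z ∈ L for every i ≥ 0.

Write s as four blocks A₁ B₁ A₂ B₂ with A₁ = A₂ = a^p and B₁ = B₂ = b^p. Since |vxy| ≤ p, the window vxy lies inside at most two adjacent blocks. Take i = 0 and let t = uxz, so |t| = 4p − |vy| with 1 ≤ |vy| ≤ p. If |t| is odd, t ∉ L immediately, so assume |vy| is even (hence |vy| ≥ 2) and |t|/2 = 2p − |vy|/2, which satisfies p ≤ |t|/2 ≤ 2p − 1.

Case 1 (vxy inside A₁B₁): t = a^(p−j) b^(p−l) a^p b^p with j + l = |vy|. The second half of t has length < 2p, so it is a suffix of the trailing a^p b^p and ends in b; the first half is a^(p−j) b^(p−l) a^((j+l)/2), which ends in a because (j+l)/2 ≥ 1. The halves differ, so t ∉ L.

Case 2 (vxy inside B₁A₂, straddling the middle): t = a^p b^(p−j) a^(p−l) b^p with j + l = |vy|. If t = ww, then w is a prefix of t of length ≥ p, so w begins with a^p; and w is a suffix of t of length ≥ p, so w ends with b^p. That forces |w| ≥ 2p, contradicting |w| = |t|/2 ≤ 2p − 1. So t ∉ L.

Case 3 (vxy inside A₂B₂): t = a^p b^p a^(p−j) b^(p−l) with j + l = |vy|. The first half of t is a prefix of a^p b^p, so it begins with a; the second half is b^((j+l)/2) a^(p−j) b^(p−l), which begins with b. The halves differ, so t ∉ L.

In every case uv⁰xy⁰z = uxz ∉ L.

This contradicts the CFL pumping lemma, which requires uv^i xy^i z ∈ L for all i ≥ 0.
Hence L = {ww : w ∈ {a,b}*} is not context-free. ∎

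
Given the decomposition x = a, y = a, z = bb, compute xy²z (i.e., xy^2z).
aaabb

Given x = 'a', y = 'a', z = 'bb' and i = 2:

xy^2z = x + y·y·...·y (2 times) + z
       = 'a' + 'a'^2 + 'bb'
       = 'a' + 'aa' + 'bb'
       = 'aaabb'

The pumped string is 'aaabb' with length 5.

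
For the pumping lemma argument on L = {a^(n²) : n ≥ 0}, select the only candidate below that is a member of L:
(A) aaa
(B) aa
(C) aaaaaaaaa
(C) aaaaaaaaa

The pumping lemma is applied to a string s that lies in L, so first check membership of each option:
- (A) aaa has length 3, strictly between 1² = 1 and 2² = 4, so it is not in L ✗
- (B) aa has length 2, strictly between 1² = 1 and 2² = 4, so it is not in L ✗
- (C) aaaaaaaaa has length 9 = 3², a perfect square, so it is in L ✓

Only (C) aaaaaaaaa is in L, so it is the only candidate that could play the role of s.
(In a complete proof one picks s in terms of the pumping length p so that |s| ≥ p is guaranteed; a fixed string like aaaaaaaaa illustrates the shape of such an s.)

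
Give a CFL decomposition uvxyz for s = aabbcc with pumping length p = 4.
u='a', v='a', x='bb', y='c', z='c'

For s = aabbcc with pumping length p = 4:

One valid decomposition:
- u = 'a'
- v = 'a'
- x = 'bb'
- y = 'c'
- z = 'c'

Verification:
- uvxyz = 'a' + 'a' + 'bb' + 'c' + 'c' = aabbcc ✓
- |vxy| = |'abbc'| = 4 ≤ 4 ✓
- |vy| = |'ac'| = 2 > 0 ✓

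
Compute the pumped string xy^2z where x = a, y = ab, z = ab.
aababab

Given x = 'a', y = 'ab', z = 'ab' and i = 2:

xy^2z = x + y·y·...·y (2 times) + z
       = 'a' + 'ab'^2 + 'ab'
       = 'a' + 'abab' + 'ab'
       = 'aababab'

The pumped string is 'aababab' with length 7.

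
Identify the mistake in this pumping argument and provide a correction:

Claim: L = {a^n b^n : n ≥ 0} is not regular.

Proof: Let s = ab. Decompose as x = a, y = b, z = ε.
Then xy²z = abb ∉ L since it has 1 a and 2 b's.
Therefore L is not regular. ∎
Error: The string s = ab might be shorter than the pumping length p.

Correction: Choose s = a^p b^p to ensure |s| ≥ p. Also, the decomposition is wrong: with |xy| ≤ p, y cannot include b's when s starts with p a's.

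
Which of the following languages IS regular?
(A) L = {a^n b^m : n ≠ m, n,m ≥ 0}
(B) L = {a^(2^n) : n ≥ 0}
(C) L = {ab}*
(C) {ab}*

(C) L = {ab}* is regular.

This can be recognized by a finite automaton (DFA/NFA).
Regular expressions like {ab}* define regular languages.

The other choices are not regular:
- {a^(2^n) : n ≥ 0}: After pumping, length is no longer a power of 2
- {a^n b^m : n ≠ m, n,m ≥ 0}: After pumping a's, we can make n = m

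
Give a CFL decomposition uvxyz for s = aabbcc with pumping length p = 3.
u='aa', v='b', x='b', y='c', z='c'

For s = aabbcc with pumping length p = 3:

One valid decomposition:
- u = 'aa'
- v = 'b'
- x = 'b'
- y = 'c'
- z = 'c'

Verification:
- uvxyz = 'aa' + 'b' + 'b' + 'c' + 'c' = aabbcc ✓
- |vxy| = |'bbc'| = 3 ≤ 3 ✓
- |vy| = |'bc'| = 2 > 0 ✓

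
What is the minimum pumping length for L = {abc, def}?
p = 4

For a finite language L, the pumping lemma holds vacuously if p > max|s| for s ∈ L.

The longest string in L = {abc, def} has length 3.
If p = 4, then no string s ∈ L has |s| ≥ p, so the condition is vacuously true.

The minimum pumping length is p = 4.

Why no smaller p works: for any p ≤ 3, the longest string s ∈ L has |s| = 3 ≥ p, so it would
have to be pumpable; but pumping up (i = 2, 3, ...) produces ever longer strings, which cannot all lie in the
finite language L. So the pumping property fails for every p ≤ 3.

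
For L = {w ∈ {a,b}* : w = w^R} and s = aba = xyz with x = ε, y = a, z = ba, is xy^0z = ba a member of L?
No

xy⁰z = ε · ε · ba = ba.
ba reversed is ab ≠ ba, so it is not a palindrome and is not in L.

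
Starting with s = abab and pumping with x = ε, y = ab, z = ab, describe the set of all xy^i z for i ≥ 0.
{xy^i z : i ≥ 0} = {(ab)^(i+1) : i ≥ 0} = {ab, abab, ababab, ...}

With x = ε, y = ab, z = ab: Pumping 'ab' gives strings of alternating a's and b's.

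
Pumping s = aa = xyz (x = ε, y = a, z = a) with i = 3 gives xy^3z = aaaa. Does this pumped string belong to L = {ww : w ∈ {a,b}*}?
Yes

xy³z = ε · aaa · a = aaaa.
aaaa splits into halves aa · aa, which are equal, so it is in L (w = aa).
(A single pumped string landing in L is not a contradiction by itself; a non-regularity proof needs some i for which xy^i z ∉ L, for every admissible decomposition.)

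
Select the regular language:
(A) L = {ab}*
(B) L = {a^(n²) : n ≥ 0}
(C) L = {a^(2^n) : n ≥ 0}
(A) {ab}*

(A) L = {ab}* is regular.

This can be recognized by a finite automaton (DFA/NFA).
Regular expressions like {ab}* define regular languages.

The other choices are not regular:
- {a^(2^n) : n ≥ 0}: After pumping, length is no longer a power of 2
- {a^(n²) : n ≥ 0}: After pumping, length is no longer a perfect square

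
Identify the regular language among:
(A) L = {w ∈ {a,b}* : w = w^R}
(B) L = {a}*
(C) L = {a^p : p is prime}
(B) {a}*

(B) L = {a}* is regular.

This can be recognized by a finite automaton (DFA/NFA).
Regular expressions like {a}* define regular languages.

The other choices are not regular:
- {w ∈ {a,b}* : w = w^R}: After pumping, the string is no longer symmetric
- {a^p : p is prime}: After pumping, the length becomes composite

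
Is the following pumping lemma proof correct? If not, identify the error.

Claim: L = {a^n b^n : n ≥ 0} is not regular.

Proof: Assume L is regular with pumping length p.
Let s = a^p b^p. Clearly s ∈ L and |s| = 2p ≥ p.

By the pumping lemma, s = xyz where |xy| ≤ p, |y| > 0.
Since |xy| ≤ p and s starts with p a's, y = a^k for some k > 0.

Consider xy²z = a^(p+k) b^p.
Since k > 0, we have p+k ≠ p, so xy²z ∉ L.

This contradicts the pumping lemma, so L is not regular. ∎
The proof is correct.

This proof is valid because:
1. The string s = a^p b^p is correctly in L
2. The decomposition analysis is correct: y must consist only of a's
3. The contradiction is valid: pumping increases a's but not b's
4. The conclusion follows logically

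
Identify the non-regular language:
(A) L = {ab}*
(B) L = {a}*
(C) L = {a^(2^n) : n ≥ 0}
(C) {a^(2^n) : n ≥ 0}

(C) L = {a^(2^n) : n ≥ 0} is NOT regular.

The pumping lemma can be used to prove this:
After pumping, length is no longer a power of 2

The other languages are regular because they can be recognized by finite automata.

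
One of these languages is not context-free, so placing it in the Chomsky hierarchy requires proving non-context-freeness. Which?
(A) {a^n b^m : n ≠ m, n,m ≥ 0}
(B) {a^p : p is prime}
(B) {a^p : p is prime}

(B) {a^p : p is prime} requires the CFL pumping lemma.

- {a^n b^m : n ≠ m, n,m ≥ 0} is context-free (but not regular)
  • Can be shown non-regular with the regular pumping lemma
  • After pumping a's, we can make n = m

- {a^p : p is prime} is NOT context-free
  • Requires the CFL pumping lemma to prove
  • The CFL pumping lemma also fails because prime gaps are unbounded

The CFL pumping lemma is "stronger" in that it can prove non-membership
in the larger class of context-free languages.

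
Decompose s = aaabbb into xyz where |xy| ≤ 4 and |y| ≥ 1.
x = '', y = 'a', z = 'aabbb'

For s = aaabbb and p = 4, one valid decomposition is:
- x = '' (length 0)
- y = 'a' (length 1)
- z = 'aabbb' (length 5)

Verification:
- xyz = '' + 'a' + 'aabbb' = aaabbb ✓
- |xy| = 1 ≤ 4 ✓
- |y| = 1 > 0 ✓

All pumping lemma constraints are satisfied.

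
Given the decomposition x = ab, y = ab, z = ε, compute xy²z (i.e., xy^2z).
ababab

Given x = 'ab', y = 'ab', z = '' and i = 2:

xy^2z = x + y·y·...·y (2 times) + z
       = 'ab' + 'ab'^2 + ''
       = 'ab' + 'abab' + ''
       = 'ababab'

The pumped string is 'ababab' with length 6.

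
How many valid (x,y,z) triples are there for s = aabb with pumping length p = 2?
3

For s = 'aabb' with pumping length p = 2:

Constraints: |xy| ≤ 2, |y| > 0

Valid decompositions (|xy| ≤ p, |y| ≥ 1):
  • x='', y='a', z='abb'
  • x='a', y='a', z='bb'
  • x='', y='aa', z='bb'

Total count: 3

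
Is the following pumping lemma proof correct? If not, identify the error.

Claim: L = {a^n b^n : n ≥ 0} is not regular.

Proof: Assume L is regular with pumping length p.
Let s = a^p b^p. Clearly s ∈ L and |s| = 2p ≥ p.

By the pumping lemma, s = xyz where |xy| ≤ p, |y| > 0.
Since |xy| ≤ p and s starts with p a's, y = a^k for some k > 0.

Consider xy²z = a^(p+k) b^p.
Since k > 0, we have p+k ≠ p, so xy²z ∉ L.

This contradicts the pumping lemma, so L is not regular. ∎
The proof is correct.

This proof is valid because:
1. The string s = a^p b^p is correctly in L
2. The decomposition analysis is correct: y must consist only of a's
3. The contradiction is valid: pumping increases a's but not b's
4. The conclusion follows logically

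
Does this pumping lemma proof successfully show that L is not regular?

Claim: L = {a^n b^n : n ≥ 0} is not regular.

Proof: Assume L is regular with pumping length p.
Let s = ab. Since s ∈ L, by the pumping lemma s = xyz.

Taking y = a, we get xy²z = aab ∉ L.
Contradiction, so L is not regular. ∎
The proof is INCORRECT.

Error: The string s = ab may be shorter than p.
The pumping lemma only applies to strings with |s| ≥ p, and p is not under our control.
We must choose s in terms of p, e.g. s = a^p b^p, to ensure |s| ≥ p.
(The proof also fixes one particular y; a valid argument must handle every decomposition with |xy| ≤ p and |y| ≥ 1 — for s = a^p b^p this forces y = a^k, and then xy²z = a^(p+k) b^p ∉ L.)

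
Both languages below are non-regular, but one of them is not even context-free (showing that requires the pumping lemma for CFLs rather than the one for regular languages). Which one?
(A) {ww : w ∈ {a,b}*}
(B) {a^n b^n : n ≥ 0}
(A) {ww : w ∈ {a,b}*}

(A) {ww : w ∈ {a,b}*} requires the CFL pumping lemma.

- {a^n b^n : n ≥ 0} is context-free (but not regular)
  • Can be shown non-regular with the regular pumping lemma
  • After pumping, the number of a's and b's become unequal

- {ww : w ∈ {a,b}*} is NOT context-free
  • Requires the CFL pumping lemma to prove
  • Cannot verify equality of two arbitrary substrings

The CFL pumping lemma is "stronger" in that it can prove non-membership
in the larger class of context-free languages.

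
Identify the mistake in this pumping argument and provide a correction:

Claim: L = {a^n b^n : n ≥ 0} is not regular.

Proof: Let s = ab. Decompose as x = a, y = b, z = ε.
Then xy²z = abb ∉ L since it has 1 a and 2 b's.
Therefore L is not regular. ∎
Error: The string s = ab might be shorter than the pumping length p.

Correction: Choose s = a^p b^p to ensure |s| ≥ p. Also, the decomposition is wrong: with |xy| ≤ p, y cannot include b's when s starts with p a's.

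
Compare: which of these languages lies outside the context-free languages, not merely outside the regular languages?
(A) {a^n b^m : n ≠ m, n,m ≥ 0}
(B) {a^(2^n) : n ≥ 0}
(B) {a^(2^n) : n ≥ 0}

(B) {a^(2^n) : n ≥ 0} requires the CFL pumping lemma.

- {a^n b^m : n ≠ m, n,m ≥ 0} is context-free (but not regular)
  • Can be shown non-regular with the regular pumping lemma
  • After pumping a's, we can make n = m

- {a^(2^n) : n ≥ 0} is NOT context-free
  • Requires the CFL pumping lemma to prove
  • Gaps between powers of 2 grow exponentially

The CFL pumping lemma is "stronger" in that it can prove non-membership
in the larger class of context-free languages.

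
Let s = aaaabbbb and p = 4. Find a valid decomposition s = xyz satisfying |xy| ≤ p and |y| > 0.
x = 'aa', y = 'a', z = 'abbbb'

For s = aaaabbbb and p = 4, one valid decomposition is:
- x = 'aa' (length 2)
- y = 'a' (length 1)
- z = 'abbbb' (length 5)

Verification:
- xyz = 'aa' + 'a' + 'abbbb' = aaaabbbb ✓
- |xy| = 3 ≤ 4 ✓
- |y| = 1 > 0 ✓

All pumping lemma constraints are satisfied.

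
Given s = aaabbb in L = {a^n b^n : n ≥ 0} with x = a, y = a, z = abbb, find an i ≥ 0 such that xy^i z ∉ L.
i = 2

xy²z = a · aa · abbb = aaaabbb; aaaabbb has 4 a's and 3 b's; 4 ≠ 3, so it is not in L.
(Other choices also work, e.g. i = 0, 3; only i = 1 is guaranteed to stay in L since xy¹z = s.)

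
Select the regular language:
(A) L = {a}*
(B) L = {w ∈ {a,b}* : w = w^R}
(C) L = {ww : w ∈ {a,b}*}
(A) {a}*

(A) L = {a}* is regular.

This can be recognized by a finite automaton (DFA/NFA).
Regular expressions like {a}* define regular languages.

The other choices are not regular:
- {w ∈ {a,b}* : w = w^R}: After pumping, the string is no longer symmetric
- {ww : w ∈ {a,b}*}: After pumping, the two halves no longer match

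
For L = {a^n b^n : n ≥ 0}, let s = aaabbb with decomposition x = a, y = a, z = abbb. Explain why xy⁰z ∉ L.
xy⁰z = aabbb ∉ L

Pumping with i = 0 replaces y = a by y⁰ = ε:
- Original: s = xyz = aaabbb; aaabbb = a^3 b^3 has equal counts (3 = 3), so it is in L
- Pumped: xy⁰z = a · ε · abbb = aabbb
- aabbb has 2 a's and 3 b's; 2 ≠ 3, so it is not in L

The pumping lemma would require xy⁰z ∈ L, so this decomposition yields a contradiction.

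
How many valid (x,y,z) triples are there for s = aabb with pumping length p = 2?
3

For s = 'aabb' with pumping length p = 2:

Constraints: |xy| ≤ 2, |y| > 0

Valid decompositions (|xy| ≤ p, |y| ≥ 1):
  • x='', y='a', z='abb'
  • x='a', y='a', z='bb'
  • x='', y='aa', z='bb'

Total count: 3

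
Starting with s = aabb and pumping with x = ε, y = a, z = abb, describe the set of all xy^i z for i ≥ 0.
{xy^i z : i ≥ 0} = {a^(i+1) b^2 : i ≥ 0} = {abb, aabb, aaabb, ...}

With x = ε, y = a, z = abb: Starting with aabb and pumping the first 'a' (z = abb keeps the second 'a'), we get strings with i+1 a's followed by 2 b's for i = 0, 1, 2, ...; note bb is not produced because z always contributes one a.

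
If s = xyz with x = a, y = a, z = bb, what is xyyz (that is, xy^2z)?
aaabb

Given x = 'a', y = 'a', z = 'bb' and i = 2:

xy^2z = x + y·y·...·y (2 times) + z
       = 'a' + 'a'^2 + 'bb'
       = 'a' + 'aa' + 'bb'
       = 'aaabb'

The pumped string is 'aaabb' with length 5.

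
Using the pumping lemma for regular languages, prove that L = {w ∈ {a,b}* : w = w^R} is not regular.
Assume for contradiction that L is regular, and let p ≥ 1 be the pumping length given by the pumping lemma.
Choose s = a^p b a^p. Then s ∈ L (it reads the same in both directions) and |s| = 2p + 1 ≥ p.
By the pumping lemma, s = xyz for some x, y, z with |xy| ≤ p, |y| ≥ 1, and xy^i z ∈ L for every i ≥ 0.
Since |xy| ≤ p and the first p symbols of s are all a's, y = a^k for some k with 1 ≤ k ≤ p.

Take i = 0: xy⁰z = a^(p − k) b a^p.
Its reversal is a^p b a^(p − k). These differ because the block of a's before the unique b has length p − k in one and p in the other, and p − k ≠ p since k ≥ 1. So xy⁰z is not a palindrome, i.e. xy⁰z ∉ L.

This contradicts the pumping lemma, which requires xy^i z ∈ L for all i ≥ 0.
Hence L = {w ∈ {a,b}* : w = w^R} is not regular. ∎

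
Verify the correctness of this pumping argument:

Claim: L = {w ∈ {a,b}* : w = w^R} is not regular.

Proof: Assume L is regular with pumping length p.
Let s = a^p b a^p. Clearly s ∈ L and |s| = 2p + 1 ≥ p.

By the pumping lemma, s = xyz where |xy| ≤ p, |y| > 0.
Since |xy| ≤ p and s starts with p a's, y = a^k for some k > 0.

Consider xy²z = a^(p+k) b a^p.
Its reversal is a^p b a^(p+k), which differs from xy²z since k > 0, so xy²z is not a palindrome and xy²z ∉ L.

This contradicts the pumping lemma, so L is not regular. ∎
The proof is correct.

This proof is valid because:
1. s = a^p b a^p is in L and is chosen in terms of p, so |s| ≥ p holds for every p
2. The decomposition analysis is correct: |xy| ≤ p forces y to lie inside the leading a's
3. The contradiction is valid: a^(p+k) b a^p has more a's before the b than after it, so it is not a palindrome
4. The conclusion follows logically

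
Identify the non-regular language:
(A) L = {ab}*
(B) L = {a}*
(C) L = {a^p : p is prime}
(C) {a^p : p is prime}

(C) L = {a^p : p is prime} is NOT regular.

The pumping lemma can be used to prove this:
After pumping, the length becomes composite

The other languages are regular because they can be recognized by finite automata.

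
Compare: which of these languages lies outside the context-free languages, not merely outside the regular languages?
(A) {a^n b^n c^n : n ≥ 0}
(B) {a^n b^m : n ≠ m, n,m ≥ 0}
(A) {a^n b^n c^n : n ≥ 0}

(A) {a^n b^n c^n : n ≥ 0} requires the CFL pumping lemma.

- {a^n b^m : n ≠ m, n,m ≥ 0} is context-free (but not regular)
  • Can be shown non-regular with the regular pumping lemma
  • After pumping a's, we can make n = m

- {a^n b^n c^n : n ≥ 0} is NOT context-free
  • Requires the CFL pumping lemma to prove
  • Cannot maintain three equal counts simultaneously

The CFL pumping lemma is "stronger" in that it can prove non-membership
in the larger class of context-free languages.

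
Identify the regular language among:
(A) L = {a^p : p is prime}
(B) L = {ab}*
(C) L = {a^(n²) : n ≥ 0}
(B) {ab}*

(B) L = {ab}* is regular.

This can be recognized by a finite automaton (DFA/NFA).
Regular expressions like {ab}* define regular languages.

The other choices are not regular:
- {a^(n²) : n ≥ 0}: After pumping, length is no longer a perfect square
- {a^p : p is prime}: After pumping, the length becomes composite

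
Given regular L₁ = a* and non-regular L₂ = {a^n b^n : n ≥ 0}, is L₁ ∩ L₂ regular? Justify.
Yes — L₁ ∩ L₂ is regular.

A string of a* contains no b's, and the only string of {a^n b^n} with no b's is ε (n = 0). So L₁ ∩ L₂ = {ε}, a finite language, which is regular.

Note that the bare facts "L₁ regular, L₂ non-regular" do not settle the question by themselves: the closure of regular languages under ∪, ∩, complement and difference applies only when BOTH operands are regular. With a non-regular operand the result can come out regular or non-regular depending on the specific languages, so one has to work out L₁ ∩ L₂ for this particular pair, as above.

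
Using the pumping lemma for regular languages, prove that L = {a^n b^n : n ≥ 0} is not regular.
Assume for contradiction that L is regular, and let p ≥ 1 be the pumping length given by the pumping lemma.
Choose s = a^p b^p. Then s ∈ L and |s| = 2p ≥ p.
By the pumping lemma, s = xyz for some x, y, z with |xy| ≤ p, |y| ≥ 1, and xy^i z ∈ L for every i ≥ 0.
Since |xy| ≤ p and the first p symbols of s are all a's, we must have y = a^k for some k with 1 ≤ k ≤ p.

Take i = 0: xy⁰z = a^(p − k) b^p.
This string has p − k a's but p b's, and p − k < p because k ≥ 1. So xy⁰z ∉ L.

This contradicts the pumping lemma, which requires xy^i z ∈ L for all i ≥ 0.
Hence L = {a^n b^n : n ≥ 0} is not regular. ∎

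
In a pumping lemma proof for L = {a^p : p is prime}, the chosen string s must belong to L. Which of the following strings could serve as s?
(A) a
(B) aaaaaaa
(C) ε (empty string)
(B) aaaaaaa

The pumping lemma is applied to a string s that lies in L, so first check membership of each option:
- (A) a has length 1, which is not prime, so it is not in L ✗
- (B) aaaaaaa has length 7, which is prime, so it is in L ✓
- (C) ε has length 0, which is not prime, so it is not in L ✗

Only (B) aaaaaaa is in L, so it is the only candidate that could play the role of s.
(In a complete proof one picks s in terms of the pumping length p so that |s| ≥ p is guaranteed; a fixed string like aaaaaaa illustrates the shape of such an s.)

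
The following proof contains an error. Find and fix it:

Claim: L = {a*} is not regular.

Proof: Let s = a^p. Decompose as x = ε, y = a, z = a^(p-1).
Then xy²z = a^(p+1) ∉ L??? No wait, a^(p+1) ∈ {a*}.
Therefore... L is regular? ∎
Error: The proof attempts to show a*  is not regular, but a* IS regular!

Correction: a* is a regular language (recognized by a simple DFA with one accepting state and self-loop on 'a'). The pumping lemma can only prove non-regularity, not regularity. For regular languages, pumping always works.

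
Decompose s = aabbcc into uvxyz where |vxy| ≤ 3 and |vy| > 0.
u='aa', v='b', x='b', y='c', z='c'

For s = aabbcc with pumping length p = 3:

One valid decomposition:
- u = 'aa'
- v = 'b'
- x = 'b'
- y = 'c'
- z = 'c'

Verification:
- uvxyz = 'aa' + 'b' + 'b' + 'c' + 'c' = aabbcc ✓
- |vxy| = |'bbc'| = 3 ≤ 3 ✓
- |vy| = |'bc'| = 2 > 0 ✓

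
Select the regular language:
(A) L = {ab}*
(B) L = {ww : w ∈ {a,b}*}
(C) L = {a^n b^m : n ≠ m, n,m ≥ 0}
(A) {ab}*

(A) L = {ab}* is regular.

This can be recognized by a finite automaton (DFA/NFA).
Regular expressions like {ab}* define regular languages.

The other choices are not regular:
- {ww : w ∈ {a,b}*}: After pumping, the two halves no longer match
- {a^n b^m : n ≠ m, n,m ≥ 0}: After pumping a's, we can make n = m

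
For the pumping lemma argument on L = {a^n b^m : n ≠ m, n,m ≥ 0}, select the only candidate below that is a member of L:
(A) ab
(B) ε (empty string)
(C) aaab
(C) aaab

The pumping lemma is applied to a string s that lies in L, so first check membership of each option:
- (A) ab = a^1 b^1 has n = m = 1, so it is not in L ✗
- (B) ε = a^0 b^0 has n = m = 0, so it is not in L ✗
- (C) aaab = a^3 b^1 with 3 ≠ 1, so it is in L ✓

Only (C) aaab is in L, so it is the only candidate that could play the role of s.
(In a complete proof one picks s in terms of the pumping length p so that |s| ≥ p is guaranteed; a fixed string like aaab illustrates the shape of such an s.)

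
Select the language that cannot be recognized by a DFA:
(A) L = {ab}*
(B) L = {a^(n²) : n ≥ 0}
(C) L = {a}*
(B) {a^(n²) : n ≥ 0}

(B) L = {a^(n²) : n ≥ 0} is NOT regular.

The pumping lemma can be used to prove this:
After pumping, length is no longer a perfect square

The other languages are regular because they can be recognized by finite automata.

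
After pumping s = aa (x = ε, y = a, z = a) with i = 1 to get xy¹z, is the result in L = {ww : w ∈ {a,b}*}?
Yes

xy¹z = ε · a · a = aa.
aa splits into halves a · a, which are equal, so it is in L (w = a).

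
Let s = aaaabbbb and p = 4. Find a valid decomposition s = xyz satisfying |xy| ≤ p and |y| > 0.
x = 'aa', y = 'a', z = 'abbbb'

For s = aaaabbbb and p = 4, one valid decomposition is:
- x = 'aa' (length 2)
- y = 'a' (length 1)
- z = 'abbbb' (length 5)

Verification:
- xyz = 'aa' + 'a' + 'abbbb' = aaaabbbb ✓
- |xy| = 3 ≤ 4 ✓
- |y| = 1 > 0 ✓

All pumping lemma constraints are satisfied.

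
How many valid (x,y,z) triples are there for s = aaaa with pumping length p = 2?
3

For s = 'aaaa' with pumping length p = 2:

Constraints: |xy| ≤ 2, |y| > 0

Valid decompositions (|xy| ≤ p, |y| ≥ 1):
  • x='', y='a', z='aaa'
  • x='a', y='a', z='aa'
  • x='', y='aa', z='aa'

Total count: 3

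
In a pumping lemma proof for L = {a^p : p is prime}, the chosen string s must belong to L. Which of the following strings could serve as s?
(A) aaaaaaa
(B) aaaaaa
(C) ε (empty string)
(A) aaaaaaa

The pumping lemma is applied to a string s that lies in L, so first check membership of each option:
- (A) aaaaaaa has length 7, which is prime, so it is in L ✓
- (B) aaaaaa has length 6 = 2 × 3, which is not prime, so it is not in L ✗
- (C) ε has length 0, which is not prime, so it is not in L ✗

Only (A) aaaaaaa is in L, so it is the only candidate that could play the role of s.
(In a complete proof one picks s in terms of the pumping length p so that |s| ≥ p is guaranteed; a fixed string like aaaaaaa illustrates the shape of such an s.)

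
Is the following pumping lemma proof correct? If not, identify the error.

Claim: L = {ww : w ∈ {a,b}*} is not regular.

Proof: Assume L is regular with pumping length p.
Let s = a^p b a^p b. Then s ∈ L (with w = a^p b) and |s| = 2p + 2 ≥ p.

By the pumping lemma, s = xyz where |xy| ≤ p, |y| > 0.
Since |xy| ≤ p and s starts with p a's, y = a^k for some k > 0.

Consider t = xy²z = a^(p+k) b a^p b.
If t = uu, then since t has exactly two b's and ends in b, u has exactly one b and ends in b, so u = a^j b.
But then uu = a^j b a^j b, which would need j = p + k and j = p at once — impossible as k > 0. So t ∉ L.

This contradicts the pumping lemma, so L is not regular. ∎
The proof is correct.

This proof is valid because:
1. s = a^p b a^p b is in L and is chosen in terms of p, so |s| ≥ p holds for every p
2. The decomposition analysis is correct: |xy| ≤ p forces y to lie inside the leading a's
3. The contradiction is valid: the argument shows a^(p+k) b a^p b cannot be split into two equal halves
4. The conclusion follows logically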